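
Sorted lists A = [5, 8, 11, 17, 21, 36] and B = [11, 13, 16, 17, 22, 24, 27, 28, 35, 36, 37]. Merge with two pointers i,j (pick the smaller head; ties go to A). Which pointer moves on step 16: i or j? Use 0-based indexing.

j

i=0 j=0: A[i]=5<=B[j]=11 take 5, i++
i=1 j=0: A[i]=8<=B[j]=11 take 8, i++
i=2 j=0: A[i]=11<=B[j]=11 take 11, i++
i=3 j=0: A[i]=17>B[j]=11 take 11, j++
i=3 j=1: A[i]=17>B[j]=13 take 13, j++
i=3 j=2: A[i]=17>B[j]=16 take 16, j++
i=3 j=3: A[i]=17<=B[j]=17 take 17, i++
i=4 j=3: A[i]=21>B[j]=17 take 17, j++
i=4 j=4: A[i]=21<=B[j]=22 take 21, i++
i=5 j=4: A[i]=36>B[j]=22 take 22, j++
i=5 j=5: A[i]=36>B[j]=24 take 24, j++
i=5 j=6: A[i]=36>B[j]=27 take 27, j++
i=5 j=7: A[i]=36>B[j]=28 take 28, j++
i=5 j=8: A[i]=36>B[j]=35 take 35, j++
i=5 j=9: A[i]=36<=B[j]=36 take 36, i++
i=6 j=9: A done, take B[j]=36, j++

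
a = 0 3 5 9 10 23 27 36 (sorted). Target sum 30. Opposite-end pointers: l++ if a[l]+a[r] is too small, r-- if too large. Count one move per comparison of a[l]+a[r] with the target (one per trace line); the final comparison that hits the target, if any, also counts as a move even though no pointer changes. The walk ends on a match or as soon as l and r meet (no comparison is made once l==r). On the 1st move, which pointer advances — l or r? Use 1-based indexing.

r

l=1 r=8: 0+36=36 >30, r--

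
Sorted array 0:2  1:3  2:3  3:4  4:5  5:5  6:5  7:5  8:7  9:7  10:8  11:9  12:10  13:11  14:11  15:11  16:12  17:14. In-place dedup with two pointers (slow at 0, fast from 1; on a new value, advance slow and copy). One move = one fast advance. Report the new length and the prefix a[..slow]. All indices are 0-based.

length 11; prefix = [2, 3, 4, 5, 7, 8, 9, 10, 11, 12, 14]

(s=0,f=1) a[fast]=3≠a[slow]=2 write a[1]=3 → slow++,fast++
(s=1,f=2) a[fast]=3=a[slow] dup → fast++
(s=1,f=3) a[fast]=4≠a[slow]=3 write a[2]=4 → slow++,fast++
(s=2,f=4) a[fast]=5≠a[slow]=4 write a[3]=5 → slow++,fast++
(s=3,f=5) a[fast]=5=a[slow] dup → fast++
(s=3,f=6) a[fast]=5=a[slow] dup → fast++
(s=3,f=7) a[fast]=5=a[slow] dup → fast++
(s=3,f=8) a[fast]=7≠a[slow]=5 write a[4]=7 → slow++,fast++
(s=4,f=9) a[fast]=7=a[slow] dup → fast++
(s=4,f=10) a[fast]=8≠a[slow]=7 write a[5]=8 → slow++,fast++
(s=5,f=11) a[fast]=9≠a[slow]=8 write a[6]=9 → slow++,fast++
(s=6,f=12) a[fast]=10≠a[slow]=9 write a[7]=10 → slow++,fast++
(s=7,f=13) a[fast]=11≠a[slow]=10 write a[8]=11 → slow++,fast++
(s=8,f=14) a[fast]=11=a[slow] dup → fast++
(s=8,f=15) a[fast]=11=a[slow] dup → fast++
(s=8,f=16) a[fast]=12≠a[slow]=11 write a[9]=12 → slow++,fast++
(s=9,f=17) a[fast]=14≠a[slow]=12 write a[10]=14 → slow++,fast++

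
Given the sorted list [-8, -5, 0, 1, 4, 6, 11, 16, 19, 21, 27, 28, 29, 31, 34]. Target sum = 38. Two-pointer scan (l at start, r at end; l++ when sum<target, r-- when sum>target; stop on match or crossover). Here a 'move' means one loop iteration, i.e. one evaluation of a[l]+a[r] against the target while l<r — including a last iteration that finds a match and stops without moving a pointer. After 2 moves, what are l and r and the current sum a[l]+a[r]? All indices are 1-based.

l=3, r=15, sum=34

[1,15] -8+34=26 <38 → l++
[2,15] -5+34=29 <38 → l++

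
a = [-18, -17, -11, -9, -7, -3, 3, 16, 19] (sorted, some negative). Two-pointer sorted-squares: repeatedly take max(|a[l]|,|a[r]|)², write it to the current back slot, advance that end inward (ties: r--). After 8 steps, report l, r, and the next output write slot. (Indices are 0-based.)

l=5, r=5, next write slot=0

[0,8] |-18|<=|19| out[8]=361 → r--
[0,7] |-18|>|16| out[7]=324 → l++
[1,7] |-17|>|16| out[6]=289 → l++
[2,7] |-11|<=|16| out[5]=256 → r--
[2,6] |-11|>|3| out[4]=121 → l++
[3,6] |-9|>|3| out[3]=81 → l++
[4,6] |-7|>|3| out[2]=49 → l++
[5,6] |-3|<=|3| out[1]=9 → r--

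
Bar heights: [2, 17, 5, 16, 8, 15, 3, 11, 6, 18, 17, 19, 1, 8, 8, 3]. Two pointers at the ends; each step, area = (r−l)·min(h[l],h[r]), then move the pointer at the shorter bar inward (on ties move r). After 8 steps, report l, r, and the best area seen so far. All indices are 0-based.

[0,15] min(2,3)*15=30 best=30 * → l++
[1,15] min(17,3)*14=42 best=42 * → r--
[1,14] min(17,8)*13=104 best=104 * → r--
[1,13] min(17,8)*12=96 best=104 → r--
[1,12] min(17,1)*11=11 best=104 → r--
[1,11] min(17,19)*10=170 best=170 * → l++
[2,11] min(5,19)*9=45 best=170 → l++
[3,11] min(16,19)*8=128 best=170 → l++

l=4, r=11, best area=170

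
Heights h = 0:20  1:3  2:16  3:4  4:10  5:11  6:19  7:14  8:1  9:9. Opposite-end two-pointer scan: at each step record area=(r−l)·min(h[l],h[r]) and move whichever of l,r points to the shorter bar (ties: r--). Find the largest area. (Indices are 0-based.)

[0,9] min(20,9)*9=81 best=81 * → r--
[0,8] min(20,1)*8=8 best=81 → r--
[0,7] min(20,14)*7=98 best=98 * → r--
[0,6] min(20,19)*6=114 best=114 * → r--
[0,5] min(20,11)*5=55 best=114 → r--
[0,4] min(20,10)*4=40 best=114 → r--
[0,3] min(20,4)*3=12 best=114 → r--
[0,2] min(20,16)*2=32 best=114 → r--
[0,1] min(20,3)*1=3 best=114 → r--

max area = 114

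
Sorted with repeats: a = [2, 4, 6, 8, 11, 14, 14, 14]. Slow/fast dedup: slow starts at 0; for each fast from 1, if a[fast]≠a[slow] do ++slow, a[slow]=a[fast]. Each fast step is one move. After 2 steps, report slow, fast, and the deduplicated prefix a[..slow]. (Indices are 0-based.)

slow=2, fast=3, prefix=[2, 4, 6]

slow=0 fast=1: a[fast]=4≠a[slow]=2 write a[1]=4, slow++,fast++
slow=1 fast=2: a[fast]=6≠a[slow]=4 write a[2]=6, slow++,fast++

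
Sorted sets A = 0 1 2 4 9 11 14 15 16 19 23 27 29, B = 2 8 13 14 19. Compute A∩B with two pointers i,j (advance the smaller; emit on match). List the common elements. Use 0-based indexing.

intersection = [2, 14, 19]

i=0 j=0: 0<2, i++
i=1 j=0: 1<2, i++
i=2 j=0: 2==2 emit, i++,j++
i=3 j=1: 4<8, i++
i=4 j=1: 9>8, j++
i=4 j=2: 9<13, i++
i=5 j=2: 11<13, i++
i=6 j=2: 14>13, j++
i=6 j=3: 14==14 emit, i++,j++
i=7 j=4: 15<19, i++
i=8 j=4: 16<19, i++
i=9 j=4: 19==19 emit, i++,j++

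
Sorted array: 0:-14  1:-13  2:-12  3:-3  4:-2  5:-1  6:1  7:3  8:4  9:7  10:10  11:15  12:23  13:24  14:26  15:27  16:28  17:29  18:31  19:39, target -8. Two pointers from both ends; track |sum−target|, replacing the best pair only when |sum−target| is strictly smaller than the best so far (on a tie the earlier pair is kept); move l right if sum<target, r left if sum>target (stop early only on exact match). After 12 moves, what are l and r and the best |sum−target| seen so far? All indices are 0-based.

l=1, r=8, best |Δ|=1

[0,19] -14+39=25 d=33 * → r--
[0,18] -14+31=17 d=25 * → r--
[0,17] -14+29=15 d=23 * → r--
[0,16] -14+28=14 d=22 * → r--
[0,15] -14+27=13 d=21 * → r--
[0,14] -14+26=12 d=20 * → r--
[0,13] -14+24=10 d=18 * → r--
[0,12] -14+23=9 d=17 * → r--
[0,11] -14+15=1 d=9 * → r--
[0,10] -14+10=-4 d=4 * → r--
[0,9] -14+7=-7 d=1 * → r--
[0,8] -14+4=-10 d=2 → l++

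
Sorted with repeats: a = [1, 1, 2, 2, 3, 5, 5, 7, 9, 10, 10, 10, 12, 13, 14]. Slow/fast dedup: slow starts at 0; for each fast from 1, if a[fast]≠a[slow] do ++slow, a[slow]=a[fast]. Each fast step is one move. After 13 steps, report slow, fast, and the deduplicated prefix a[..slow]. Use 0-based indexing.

slow=8, fast=14, prefix=[1, 2, 3, 5, 7, 9, 10, 12, 13]

(s=0,f=1) a[fast]=1=a[slow] dup → fast++
(s=0,f=2) a[fast]=2≠a[slow]=1 write a[1]=2 → slow++,fast++
(s=1,f=3) a[fast]=2=a[slow] dup → fast++
(s=1,f=4) a[fast]=3≠a[slow]=2 write a[2]=3 → slow++,fast++
(s=2,f=5) a[fast]=5≠a[slow]=3 write a[3]=5 → slow++,fast++
(s=3,f=6) a[fast]=5=a[slow] dup → fast++
(s=3,f=7) a[fast]=7≠a[slow]=5 write a[4]=7 → slow++,fast++
(s=4,f=8) a[fast]=9≠a[slow]=7 write a[5]=9 → slow++,fast++
(s=5,f=9) a[fast]=10≠a[slow]=9 write a[6]=10 → slow++,fast++
(s=6,f=10) a[fast]=10=a[slow] dup → fast++
(s=6,f=11) a[fast]=10=a[slow] dup → fast++
(s=6,f=12) a[fast]=12≠a[slow]=10 write a[7]=12 → slow++,fast++
(s=7,f=13) a[fast]=13≠a[slow]=12 write a[8]=13 → slow++,fast++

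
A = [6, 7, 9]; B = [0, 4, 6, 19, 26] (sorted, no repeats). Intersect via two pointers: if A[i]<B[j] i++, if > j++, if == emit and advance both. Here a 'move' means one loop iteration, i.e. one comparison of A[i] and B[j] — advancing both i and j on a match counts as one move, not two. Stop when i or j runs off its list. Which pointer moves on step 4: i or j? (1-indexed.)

i=1 j=1: 6>0, j++
i=1 j=2: 6>4, j++
i=1 j=3: 6==6 emit, i++,j++
i=2 j=4: 7<19, i++

i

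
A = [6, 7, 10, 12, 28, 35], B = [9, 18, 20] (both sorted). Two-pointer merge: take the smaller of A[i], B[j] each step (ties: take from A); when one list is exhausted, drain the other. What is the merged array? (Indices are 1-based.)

i=1 j=1: A[i]=6<=B[j]=9 take 6, i++
i=2 j=1: A[i]=7<=B[j]=9 take 7, i++
i=3 j=1: A[i]=10>B[j]=9 take 9, j++
i=3 j=2: A[i]=10<=B[j]=18 take 10, i++
i=4 j=2: A[i]=12<=B[j]=18 take 12, i++
i=5 j=2: A[i]=28>B[j]=18 take 18, j++
i=5 j=3: A[i]=28>B[j]=20 take 20, j++
i=5 j=4: B done, take A[i]=28, i++
i=6 j=4: B done, take A[i]=35, i++

[6, 7, 9, 10, 12, 18, 20, 28, 35]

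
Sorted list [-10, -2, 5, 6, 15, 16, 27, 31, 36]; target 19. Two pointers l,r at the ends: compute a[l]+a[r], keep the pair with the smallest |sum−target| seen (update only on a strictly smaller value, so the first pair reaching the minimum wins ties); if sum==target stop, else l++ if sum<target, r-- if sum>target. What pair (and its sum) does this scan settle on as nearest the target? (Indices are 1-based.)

[1,9] -10+36=26 d=7 * → r--
[1,8] -10+31=21 d=2 * → r--
[1,7] -10+27=17 d=2 → l++
[2,7] -2+27=25 d=6 → r--
[2,6] -2+16=14 d=5 → l++
[3,6] 5+16=21 d=2 → r--
[3,5] 5+15=20 d=1 * → r--
[3,4] 5+6=11 d=8 → l++

pair (5, 15) with sum 20 (|Δ|=1)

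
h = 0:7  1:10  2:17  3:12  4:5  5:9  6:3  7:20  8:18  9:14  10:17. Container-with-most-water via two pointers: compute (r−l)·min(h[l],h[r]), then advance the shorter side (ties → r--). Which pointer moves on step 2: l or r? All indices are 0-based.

[0,10] min(7,17)*10=70 best=70 * → l++
[1,10] min(10,17)*9=90 best=90 * → l++

l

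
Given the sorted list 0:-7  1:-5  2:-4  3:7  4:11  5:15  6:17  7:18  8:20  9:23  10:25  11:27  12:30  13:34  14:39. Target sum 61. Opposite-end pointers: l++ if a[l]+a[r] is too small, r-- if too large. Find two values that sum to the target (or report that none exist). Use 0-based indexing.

[0,14] -7+39=32 <61 → l++
[1,14] -5+39=34 <61 → l++
[2,14] -4+39=35 <61 → l++
[3,14] 7+39=46 <61 → l++
[4,14] 11+39=50 <61 → l++
[5,14] 15+39=54 <61 → l++
[6,14] 17+39=56 <61 → l++
[7,14] 18+39=57 <61 → l++
[8,14] 20+39=59 <61 → l++
[9,14] 23+39=62 >61 → r--
[9,13] 23+34=57 <61 → l++
[10,13] 25+34=59 <61 → l++
[11,13] 27+34=61 → found

(27, 34)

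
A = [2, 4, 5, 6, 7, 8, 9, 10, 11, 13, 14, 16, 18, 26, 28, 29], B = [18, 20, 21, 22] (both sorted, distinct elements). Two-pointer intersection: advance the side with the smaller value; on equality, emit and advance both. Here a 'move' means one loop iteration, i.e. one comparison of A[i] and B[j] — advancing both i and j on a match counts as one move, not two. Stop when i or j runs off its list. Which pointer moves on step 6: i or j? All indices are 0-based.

i

[i=0,j=0] 2<18 → i++
[i=1,j=0] 4<18 → i++
[i=2,j=0] 5<18 → i++
[i=3,j=0] 6<18 → i++
[i=4,j=0] 7<18 → i++
[i=5,j=0] 8<18 → i++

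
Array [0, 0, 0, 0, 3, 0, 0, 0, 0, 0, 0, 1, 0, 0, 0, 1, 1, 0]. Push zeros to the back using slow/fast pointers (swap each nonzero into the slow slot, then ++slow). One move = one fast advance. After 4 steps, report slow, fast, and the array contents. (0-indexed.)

(s=0,f=0) a[fast]=0 → fast++
(s=0,f=1) a[fast]=0 → fast++
(s=0,f=2) a[fast]=0 → fast++
(s=0,f=3) a[fast]=0 → fast++

slow=0, fast=4, a=[0, 0, 0, 0, 3, 0, 0, 0, 0, 0, 0, 1, 0, 0, 0, 1, 1, 0]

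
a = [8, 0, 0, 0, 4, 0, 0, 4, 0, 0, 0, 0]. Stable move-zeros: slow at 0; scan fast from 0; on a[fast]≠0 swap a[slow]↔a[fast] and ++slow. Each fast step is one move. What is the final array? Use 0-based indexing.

(s=0,f=0) a[fast]=8≠0 swap→a[0]=8 → slow++,fast++
(s=1,f=1) a[fast]=0 → fast++
(s=1,f=2) a[fast]=0 → fast++
(s=1,f=3) a[fast]=0 → fast++
(s=1,f=4) a[fast]=4≠0 swap→a[1]=4 → slow++,fast++
(s=2,f=5) a[fast]=0 → fast++
(s=2,f=6) a[fast]=0 → fast++
(s=2,f=7) a[fast]=4≠0 swap→a[2]=4 → slow++,fast++
(s=3,f=8) a[fast]=0 → fast++
(s=3,f=9) a[fast]=0 → fast++
(s=3,f=10) a[fast]=0 → fast++
(s=3,f=11) a[fast]=0 → fast++

[8, 4, 4, 0, 0, 0, 0, 0, 0, 0, 0, 0]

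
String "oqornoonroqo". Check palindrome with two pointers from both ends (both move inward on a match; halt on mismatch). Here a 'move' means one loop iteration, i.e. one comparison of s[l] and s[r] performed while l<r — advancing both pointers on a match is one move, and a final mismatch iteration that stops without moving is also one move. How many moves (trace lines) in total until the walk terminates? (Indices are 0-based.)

6 moves

l=0 r=11: 'o'=='o', l++,r--
l=1 r=10: 'q'=='q', l++,r--
l=2 r=9: 'o'=='o', l++,r--
l=3 r=8: 'r'=='r', l++,r--
l=4 r=7: 'n'=='n', l++,r--
l=5 r=6: 'o'=='o', l++,r--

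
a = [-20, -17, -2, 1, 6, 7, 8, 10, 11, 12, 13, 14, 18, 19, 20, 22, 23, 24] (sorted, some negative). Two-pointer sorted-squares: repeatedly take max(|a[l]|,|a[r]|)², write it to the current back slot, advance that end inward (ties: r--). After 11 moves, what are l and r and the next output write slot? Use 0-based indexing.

l=2, r=8, next write slot=6

[0,17] |-20|<=|24| out[17]=576 → r--
[0,16] |-20|<=|23| out[16]=529 → r--
[0,15] |-20|<=|22| out[15]=484 → r--
[0,14] |-20|<=|20| out[14]=400 → r--
[0,13] |-20|>|19| out[13]=400 → l++
[1,13] |-17|<=|19| out[12]=361 → r--
[1,12] |-17|<=|18| out[11]=324 → r--
[1,11] |-17|>|14| out[10]=289 → l++
[2,11] |-2|<=|14| out[9]=196 → r--
[2,10] |-2|<=|13| out[8]=169 → r--
[2,9] |-2|<=|12| out[7]=144 → r--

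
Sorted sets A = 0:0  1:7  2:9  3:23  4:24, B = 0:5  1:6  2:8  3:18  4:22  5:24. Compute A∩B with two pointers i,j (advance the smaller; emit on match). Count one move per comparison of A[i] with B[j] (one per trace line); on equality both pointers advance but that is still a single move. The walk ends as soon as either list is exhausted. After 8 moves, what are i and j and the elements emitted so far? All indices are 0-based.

i=3, j=5, emitted=[]

i=0 j=0: 0<5, i++
i=1 j=0: 7>5, j++
i=1 j=1: 7>6, j++
i=1 j=2: 7<8, i++
i=2 j=2: 9>8, j++
i=2 j=3: 9<18, i++
i=3 j=3: 23>18, j++
i=3 j=4: 23>22, j++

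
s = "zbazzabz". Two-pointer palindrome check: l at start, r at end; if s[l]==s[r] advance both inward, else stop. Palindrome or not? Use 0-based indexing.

[0,7] 'z'=='z' → l++,r--
[1,6] 'b'=='b' → l++,r--
[2,5] 'a'=='a' → l++,r--
[3,4] 'z'=='z' → l++,r--

palindrome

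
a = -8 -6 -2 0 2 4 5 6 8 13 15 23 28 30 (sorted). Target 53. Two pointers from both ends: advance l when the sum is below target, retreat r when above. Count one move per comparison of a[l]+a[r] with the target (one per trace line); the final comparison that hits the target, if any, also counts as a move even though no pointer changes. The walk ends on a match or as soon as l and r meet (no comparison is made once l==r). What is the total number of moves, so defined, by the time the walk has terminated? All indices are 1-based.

12 moves

l=1 r=14: -8+30=22 <53, l++
l=2 r=14: -6+30=24 <53, l++
l=3 r=14: -2+30=28 <53, l++
l=4 r=14: 0+30=30 <53, l++
l=5 r=14: 2+30=32 <53, l++
l=6 r=14: 4+30=34 <53, l++
l=7 r=14: 5+30=35 <53, l++
l=8 r=14: 6+30=36 <53, l++
l=9 r=14: 8+30=38 <53, l++
l=10 r=14: 13+30=43 <53, l++
l=11 r=14: 15+30=45 <53, l++
l=12 r=14: 23+30=53, found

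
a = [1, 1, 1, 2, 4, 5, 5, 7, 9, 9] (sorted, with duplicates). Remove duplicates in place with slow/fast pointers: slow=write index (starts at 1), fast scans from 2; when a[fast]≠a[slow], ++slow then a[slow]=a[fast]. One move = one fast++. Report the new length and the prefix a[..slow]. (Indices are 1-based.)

slow=1 fast=2: a[fast]=1=a[slow] dup, fast++
slow=1 fast=3: a[fast]=1=a[slow] dup, fast++
slow=1 fast=4: a[fast]=2≠a[slow]=1 write a[2]=2, slow++,fast++
slow=2 fast=5: a[fast]=4≠a[slow]=2 write a[3]=4, slow++,fast++
slow=3 fast=6: a[fast]=5≠a[slow]=4 write a[4]=5, slow++,fast++
slow=4 fast=7: a[fast]=5=a[slow] dup, fast++
slow=4 fast=8: a[fast]=7≠a[slow]=5 write a[5]=7, slow++,fast++
slow=5 fast=9: a[fast]=9≠a[slow]=7 write a[6]=9, slow++,fast++
slow=6 fast=10: a[fast]=9=a[slow] dup, fast++

length 6; prefix = [1, 2, 4, 5, 7, 9]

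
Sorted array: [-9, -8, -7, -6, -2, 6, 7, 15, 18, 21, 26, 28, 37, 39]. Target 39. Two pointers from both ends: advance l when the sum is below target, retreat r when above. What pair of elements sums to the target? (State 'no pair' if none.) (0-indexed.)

(18, 21)

l=0 r=13: -9+39=30 <39, l++
l=1 r=13: -8+39=31 <39, l++
l=2 r=13: -7+39=32 <39, l++
l=3 r=13: -6+39=33 <39, l++
l=4 r=13: -2+39=37 <39, l++
l=5 r=13: 6+39=45 >39, r--
l=5 r=12: 6+37=43 >39, r--
l=5 r=11: 6+28=34 <39, l++
l=6 r=11: 7+28=35 <39, l++
l=7 r=11: 15+28=43 >39, r--
l=7 r=10: 15+26=41 >39, r--
l=7 r=9: 15+21=36 <39, l++
l=8 r=9: 18+21=39, found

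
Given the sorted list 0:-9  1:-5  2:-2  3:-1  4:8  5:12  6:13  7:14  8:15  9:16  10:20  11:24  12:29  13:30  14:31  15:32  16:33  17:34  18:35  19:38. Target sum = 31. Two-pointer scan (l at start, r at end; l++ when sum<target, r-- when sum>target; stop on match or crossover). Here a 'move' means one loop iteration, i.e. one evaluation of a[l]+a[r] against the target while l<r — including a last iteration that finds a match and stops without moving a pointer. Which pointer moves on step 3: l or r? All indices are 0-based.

l

l=0 r=19: -9+38=29 <31, l++
l=1 r=19: -5+38=33 >31, r--
l=1 r=18: -5+35=30 <31, l++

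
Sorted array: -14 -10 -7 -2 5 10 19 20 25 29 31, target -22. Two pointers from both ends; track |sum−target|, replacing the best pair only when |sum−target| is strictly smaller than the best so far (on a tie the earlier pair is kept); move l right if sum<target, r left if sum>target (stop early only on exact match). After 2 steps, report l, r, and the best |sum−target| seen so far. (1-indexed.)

[1,11] -14+31=17 d=39 * → r--
[1,10] -14+29=15 d=37 * → r--

l=1, r=9, best |Δ|=37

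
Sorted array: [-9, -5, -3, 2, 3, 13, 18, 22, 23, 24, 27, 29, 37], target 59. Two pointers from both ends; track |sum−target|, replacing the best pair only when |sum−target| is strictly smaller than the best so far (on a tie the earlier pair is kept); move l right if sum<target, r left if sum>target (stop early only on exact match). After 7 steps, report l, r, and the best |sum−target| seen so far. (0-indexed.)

l=7, r=12, best |Δ|=4

l=0 r=12: -9+37=28 d=31 *, l++
l=1 r=12: -5+37=32 d=27 *, l++
l=2 r=12: -3+37=34 d=25 *, l++
l=3 r=12: 2+37=39 d=20 *, l++
l=4 r=12: 3+37=40 d=19 *, l++
l=5 r=12: 13+37=50 d=9 *, l++
l=6 r=12: 18+37=55 d=4 *, l++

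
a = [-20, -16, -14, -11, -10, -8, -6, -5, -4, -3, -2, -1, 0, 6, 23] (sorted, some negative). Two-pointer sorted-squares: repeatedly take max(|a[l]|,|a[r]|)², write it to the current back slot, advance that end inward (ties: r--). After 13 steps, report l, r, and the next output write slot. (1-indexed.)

[1,15] |-20|<=|23| out[15]=529 → r--
[1,14] |-20|>|6| out[14]=400 → l++
[2,14] |-16|>|6| out[13]=256 → l++
[3,14] |-14|>|6| out[12]=196 → l++
[4,14] |-11|>|6| out[11]=121 → l++
[5,14] |-10|>|6| out[10]=100 → l++
[6,14] |-8|>|6| out[9]=64 → l++
[7,14] |-6|<=|6| out[8]=36 → r--
[7,13] |-6|>|0| out[7]=36 → l++
[8,13] |-5|>|0| out[6]=25 → l++
[9,13] |-4|>|0| out[5]=16 → l++
[10,13] |-3|>|0| out[4]=9 → l++
[11,13] |-2|>|0| out[3]=4 → l++

l=12, r=13, next write slot=2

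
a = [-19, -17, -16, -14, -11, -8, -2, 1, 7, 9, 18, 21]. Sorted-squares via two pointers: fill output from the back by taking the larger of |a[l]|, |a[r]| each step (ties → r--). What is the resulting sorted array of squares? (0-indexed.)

l=0 r=11: |-19|<=|21| out[11]=441, r--
l=0 r=10: |-19|>|18| out[10]=361, l++
l=1 r=10: |-17|<=|18| out[9]=324, r--
l=1 r=9: |-17|>|9| out[8]=289, l++
l=2 r=9: |-16|>|9| out[7]=256, l++
l=3 r=9: |-14|>|9| out[6]=196, l++
l=4 r=9: |-11|>|9| out[5]=121, l++
l=5 r=9: |-8|<=|9| out[4]=81, r--
l=5 r=8: |-8|>|7| out[3]=64, l++
l=6 r=8: |-2|<=|7| out[2]=49, r--
l=6 r=7: |-2|>|1| out[1]=4, l++
l=7 r=7: |1|<=|1| out[0]=1, r--

[1, 4, 49, 64, 81, 121, 196, 256, 289, 324, 361, 441]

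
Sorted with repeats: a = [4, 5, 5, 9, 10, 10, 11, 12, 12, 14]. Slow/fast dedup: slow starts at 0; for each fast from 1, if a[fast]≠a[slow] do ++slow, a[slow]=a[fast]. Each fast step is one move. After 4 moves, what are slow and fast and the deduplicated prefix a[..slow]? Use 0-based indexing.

(s=0,f=1) a[fast]=5≠a[slow]=4 write a[1]=5 → slow++,fast++
(s=1,f=2) a[fast]=5=a[slow] dup → fast++
(s=1,f=3) a[fast]=9≠a[slow]=5 write a[2]=9 → slow++,fast++
(s=2,f=4) a[fast]=10≠a[slow]=9 write a[3]=10 → slow++,fast++

slow=3, fast=5, prefix=[4, 5, 9, 10]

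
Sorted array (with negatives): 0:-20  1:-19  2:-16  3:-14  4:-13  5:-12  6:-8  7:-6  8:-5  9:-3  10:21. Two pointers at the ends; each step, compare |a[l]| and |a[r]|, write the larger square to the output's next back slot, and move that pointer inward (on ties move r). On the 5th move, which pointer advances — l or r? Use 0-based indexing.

l

l=0 r=10: |-20|<=|21| out[10]=441, r--
l=0 r=9: |-20|>|-3| out[9]=400, l++
l=1 r=9: |-19|>|-3| out[8]=361, l++
l=2 r=9: |-16|>|-3| out[7]=256, l++
l=3 r=9: |-14|>|-3| out[6]=196, l++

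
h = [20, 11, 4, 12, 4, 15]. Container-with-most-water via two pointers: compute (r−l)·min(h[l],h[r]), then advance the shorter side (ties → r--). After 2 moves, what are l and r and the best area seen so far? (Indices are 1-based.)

l=1, r=4, best area=75

l=1 r=6: min(20,15)*5=75 best=75 *, r--
l=1 r=5: min(20,4)*4=16 best=75, r--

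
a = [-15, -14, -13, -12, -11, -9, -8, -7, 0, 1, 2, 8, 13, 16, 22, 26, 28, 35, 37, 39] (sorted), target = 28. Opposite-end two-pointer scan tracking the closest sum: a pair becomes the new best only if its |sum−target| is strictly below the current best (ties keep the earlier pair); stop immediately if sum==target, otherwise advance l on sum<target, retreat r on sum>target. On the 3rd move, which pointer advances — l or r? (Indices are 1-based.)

l

l=1 r=20: -15+39=24 d=4 *, l++
l=2 r=20: -14+39=25 d=3 *, l++
l=3 r=20: -13+39=26 d=2 *, l++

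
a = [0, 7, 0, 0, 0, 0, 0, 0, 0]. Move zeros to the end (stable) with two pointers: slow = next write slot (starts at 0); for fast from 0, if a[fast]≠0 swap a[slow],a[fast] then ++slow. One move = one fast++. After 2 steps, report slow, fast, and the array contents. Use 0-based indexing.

slow=0 fast=0: a[fast]=0, fast++
slow=0 fast=1: a[fast]=7≠0 swap→a[0]=7, slow++,fast++

slow=1, fast=2, a=[7, 0, 0, 0, 0, 0, 0, 0, 0]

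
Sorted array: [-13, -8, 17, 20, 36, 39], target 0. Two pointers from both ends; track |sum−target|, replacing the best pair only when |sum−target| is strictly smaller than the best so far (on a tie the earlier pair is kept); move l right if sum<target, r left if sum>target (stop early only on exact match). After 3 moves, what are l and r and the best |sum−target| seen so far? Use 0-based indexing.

l=0 r=5: -13+39=26 d=26 *, r--
l=0 r=4: -13+36=23 d=23 *, r--
l=0 r=3: -13+20=7 d=7 *, r--

l=0, r=2, best |Δ|=7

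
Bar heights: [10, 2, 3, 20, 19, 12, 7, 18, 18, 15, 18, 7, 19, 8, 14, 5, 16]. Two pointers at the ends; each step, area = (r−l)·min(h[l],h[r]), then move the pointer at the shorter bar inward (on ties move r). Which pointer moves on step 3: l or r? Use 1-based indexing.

[1,17] min(10,16)*16=160 best=160 * → l++
[2,17] min(2,16)*15=30 best=160 → l++
[3,17] min(3,16)*14=42 best=160 → l++

l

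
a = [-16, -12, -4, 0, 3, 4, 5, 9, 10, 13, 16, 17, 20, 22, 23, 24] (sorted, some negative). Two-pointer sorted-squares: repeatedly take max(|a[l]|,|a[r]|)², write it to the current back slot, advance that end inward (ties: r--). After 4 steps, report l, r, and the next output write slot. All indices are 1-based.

l=1 r=16: |-16|<=|24| out[16]=576, r--
l=1 r=15: |-16|<=|23| out[15]=529, r--
l=1 r=14: |-16|<=|22| out[14]=484, r--
l=1 r=13: |-16|<=|20| out[13]=400, r--

l=1, r=12, next write slot=12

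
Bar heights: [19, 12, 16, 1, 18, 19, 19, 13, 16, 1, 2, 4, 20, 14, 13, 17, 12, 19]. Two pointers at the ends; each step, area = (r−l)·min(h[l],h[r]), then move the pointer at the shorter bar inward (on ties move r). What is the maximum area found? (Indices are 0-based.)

l=0 r=17: min(19,19)*17=323 best=323 *, r--
l=0 r=16: min(19,12)*16=192 best=323, r--
l=0 r=15: min(19,17)*15=255 best=323, r--
l=0 r=14: min(19,13)*14=182 best=323, r--
l=0 r=13: min(19,14)*13=182 best=323, r--
l=0 r=12: min(19,20)*12=228 best=323, l++
l=1 r=12: min(12,20)*11=132 best=323, l++
l=2 r=12: min(16,20)*10=160 best=323, l++
l=3 r=12: min(1,20)*9=9 best=323, l++
l=4 r=12: min(18,20)*8=144 best=323, l++
l=5 r=12: min(19,20)*7=133 best=323, l++
l=6 r=12: min(19,20)*6=114 best=323, l++
l=7 r=12: min(13,20)*5=65 best=323, l++
l=8 r=12: min(16,20)*4=64 best=323, l++
l=9 r=12: min(1,20)*3=3 best=323, l++
l=10 r=12: min(2,20)*2=4 best=323, l++
l=11 r=12: min(4,20)*1=4 best=323, l++

max area = 323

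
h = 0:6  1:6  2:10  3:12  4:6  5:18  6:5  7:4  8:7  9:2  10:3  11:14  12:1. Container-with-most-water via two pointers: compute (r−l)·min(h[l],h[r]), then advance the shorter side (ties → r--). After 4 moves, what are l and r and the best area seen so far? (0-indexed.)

[0,12] min(6,1)*12=12 best=12 * → r--
[0,11] min(6,14)*11=66 best=66 * → l++
[1,11] min(6,14)*10=60 best=66 → l++
[2,11] min(10,14)*9=90 best=90 * → l++

l=3, r=11, best area=90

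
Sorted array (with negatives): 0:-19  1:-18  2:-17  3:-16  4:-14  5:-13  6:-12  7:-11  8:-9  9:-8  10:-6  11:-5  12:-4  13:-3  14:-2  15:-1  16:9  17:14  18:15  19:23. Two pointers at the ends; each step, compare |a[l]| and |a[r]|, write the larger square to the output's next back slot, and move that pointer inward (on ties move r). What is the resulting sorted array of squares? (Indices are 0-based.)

[1, 4, 9, 16, 25, 36, 64, 81, 81, 121, 144, 169, 196, 196, 225, 256, 289, 324, 361, 529]

l=0 r=19: |-19|<=|23| out[19]=529, r--
l=0 r=18: |-19|>|15| out[18]=361, l++
l=1 r=18: |-18|>|15| out[17]=324, l++
l=2 r=18: |-17|>|15| out[16]=289, l++
l=3 r=18: |-16|>|15| out[15]=256, l++
l=4 r=18: |-14|<=|15| out[14]=225, r--
l=4 r=17: |-14|<=|14| out[13]=196, r--
l=4 r=16: |-14|>|9| out[12]=196, l++
l=5 r=16: |-13|>|9| out[11]=169, l++
l=6 r=16: |-12|>|9| out[10]=144, l++
l=7 r=16: |-11|>|9| out[9]=121, l++
l=8 r=16: |-9|<=|9| out[8]=81, r--
l=8 r=15: |-9|>|-1| out[7]=81, l++
l=9 r=15: |-8|>|-1| out[6]=64, l++
l=10 r=15: |-6|>|-1| out[5]=36, l++
l=11 r=15: |-5|>|-1| out[4]=25, l++
l=12 r=15: |-4|>|-1| out[3]=16, l++
l=13 r=15: |-3|>|-1| out[2]=9, l++
l=14 r=15: |-2|>|-1| out[1]=4, l++
l=15 r=15: |-1|<=|-1| out[0]=1, r--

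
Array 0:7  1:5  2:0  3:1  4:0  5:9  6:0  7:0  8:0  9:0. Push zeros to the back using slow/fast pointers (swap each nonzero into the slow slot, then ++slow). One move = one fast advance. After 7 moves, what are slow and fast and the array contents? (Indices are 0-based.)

slow=4, fast=7, a=[7, 5, 1, 9, 0, 0, 0, 0, 0, 0]

slow=0 fast=0: a[fast]=7≠0 swap→a[0]=7, slow++,fast++
slow=1 fast=1: a[fast]=5≠0 swap→a[1]=5, slow++,fast++
slow=2 fast=2: a[fast]=0, fast++
slow=2 fast=3: a[fast]=1≠0 swap→a[2]=1, slow++,fast++
slow=3 fast=4: a[fast]=0, fast++
slow=3 fast=5: a[fast]=9≠0 swap→a[3]=9, slow++,fast++
slow=4 fast=6: a[fast]=0, fast++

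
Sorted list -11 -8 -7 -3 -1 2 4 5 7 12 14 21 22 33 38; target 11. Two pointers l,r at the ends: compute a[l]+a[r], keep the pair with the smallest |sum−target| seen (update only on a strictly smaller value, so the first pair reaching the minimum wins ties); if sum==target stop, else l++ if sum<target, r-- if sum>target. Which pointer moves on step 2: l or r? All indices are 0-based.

r

[0,14] -11+38=27 d=16 * → r--
[0,13] -11+33=22 d=11 * → r--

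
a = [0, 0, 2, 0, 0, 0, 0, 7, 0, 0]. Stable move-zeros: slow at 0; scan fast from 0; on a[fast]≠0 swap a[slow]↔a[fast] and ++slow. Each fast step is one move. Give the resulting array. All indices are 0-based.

(s=0,f=0) a[fast]=0 → fast++
(s=0,f=1) a[fast]=0 → fast++
(s=0,f=2) a[fast]=2≠0 swap→a[0]=2 → slow++,fast++
(s=1,f=3) a[fast]=0 → fast++
(s=1,f=4) a[fast]=0 → fast++
(s=1,f=5) a[fast]=0 → fast++
(s=1,f=6) a[fast]=0 → fast++
(s=1,f=7) a[fast]=7≠0 swap→a[1]=7 → slow++,fast++
(s=2,f=8) a[fast]=0 → fast++
(s=2,f=9) a[fast]=0 → fast++

[2, 7, 0, 0, 0, 0, 0, 0, 0, 0]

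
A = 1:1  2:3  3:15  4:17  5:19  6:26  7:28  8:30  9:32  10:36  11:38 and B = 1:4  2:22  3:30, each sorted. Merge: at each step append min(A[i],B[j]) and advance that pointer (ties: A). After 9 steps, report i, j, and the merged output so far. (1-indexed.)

i=8, j=3, merged so far=[1, 3, 4, 15, 17, 19, 22, 26, 28]

[i=1,j=1] A[i]=1<=B[j]=4 take 1 → i++
[i=2,j=1] A[i]=3<=B[j]=4 take 3 → i++
[i=3,j=1] A[i]=15>B[j]=4 take 4 → j++
[i=3,j=2] A[i]=15<=B[j]=22 take 15 → i++
[i=4,j=2] A[i]=17<=B[j]=22 take 17 → i++
[i=5,j=2] A[i]=19<=B[j]=22 take 19 → i++
[i=6,j=2] A[i]=26>B[j]=22 take 22 → j++
[i=6,j=3] A[i]=26<=B[j]=30 take 26 → i++
[i=7,j=3] A[i]=28<=B[j]=30 take 28 → i++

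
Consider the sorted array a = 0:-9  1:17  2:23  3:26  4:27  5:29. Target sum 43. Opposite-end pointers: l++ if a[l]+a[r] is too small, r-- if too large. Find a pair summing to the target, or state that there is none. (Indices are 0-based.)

(17, 26)

[0,5] -9+29=20 <43 → l++
[1,5] 17+29=46 >43 → r--
[1,4] 17+27=44 >43 → r--
[1,3] 17+26=43 → found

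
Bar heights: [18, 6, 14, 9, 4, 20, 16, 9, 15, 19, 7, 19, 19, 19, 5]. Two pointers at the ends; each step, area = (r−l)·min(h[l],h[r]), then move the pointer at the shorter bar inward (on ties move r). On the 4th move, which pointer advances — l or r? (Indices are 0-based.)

l=0 r=14: min(18,5)*14=70 best=70 *, r--
l=0 r=13: min(18,19)*13=234 best=234 *, l++
l=1 r=13: min(6,19)*12=72 best=234, l++
l=2 r=13: min(14,19)*11=154 best=234, l++

l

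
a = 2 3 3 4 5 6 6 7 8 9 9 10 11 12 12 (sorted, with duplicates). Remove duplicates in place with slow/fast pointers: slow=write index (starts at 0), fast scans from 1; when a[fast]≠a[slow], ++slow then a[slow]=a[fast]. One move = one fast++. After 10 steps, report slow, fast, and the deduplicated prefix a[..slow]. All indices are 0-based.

(s=0,f=1) a[fast]=3≠a[slow]=2 write a[1]=3 → slow++,fast++
(s=1,f=2) a[fast]=3=a[slow] dup → fast++
(s=1,f=3) a[fast]=4≠a[slow]=3 write a[2]=4 → slow++,fast++
(s=2,f=4) a[fast]=5≠a[slow]=4 write a[3]=5 → slow++,fast++
(s=3,f=5) a[fast]=6≠a[slow]=5 write a[4]=6 → slow++,fast++
(s=4,f=6) a[fast]=6=a[slow] dup → fast++
(s=4,f=7) a[fast]=7≠a[slow]=6 write a[5]=7 → slow++,fast++
(s=5,f=8) a[fast]=8≠a[slow]=7 write a[6]=8 → slow++,fast++
(s=6,f=9) a[fast]=9≠a[slow]=8 write a[7]=9 → slow++,fast++
(s=7,f=10) a[fast]=9=a[slow] dup → fast++

slow=7, fast=11, prefix=[2, 3, 4, 5, 6, 7, 8, 9]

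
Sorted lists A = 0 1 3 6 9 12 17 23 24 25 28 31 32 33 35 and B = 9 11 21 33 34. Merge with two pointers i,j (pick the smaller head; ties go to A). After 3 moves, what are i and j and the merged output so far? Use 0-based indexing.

i=0 j=0: A[i]=0<=B[j]=9 take 0, i++
i=1 j=0: A[i]=1<=B[j]=9 take 1, i++
i=2 j=0: A[i]=3<=B[j]=9 take 3, i++

i=3, j=0, merged so far=[0, 1, 3]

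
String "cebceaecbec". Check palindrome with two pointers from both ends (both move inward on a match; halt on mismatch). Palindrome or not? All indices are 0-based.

palindrome

[0,10] 'c'=='c' → l++,r--
[1,9] 'e'=='e' → l++,r--
[2,8] 'b'=='b' → l++,r--
[3,7] 'c'=='c' → l++,r--
[4,6] 'e'=='e' → l++,r--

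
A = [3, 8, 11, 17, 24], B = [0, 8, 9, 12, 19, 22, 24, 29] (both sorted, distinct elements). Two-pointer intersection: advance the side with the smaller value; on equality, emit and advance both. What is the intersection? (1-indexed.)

[i=1,j=1] 3>0 → j++
[i=1,j=2] 3<8 → i++
[i=2,j=2] 8==8 emit → i++,j++
[i=3,j=3] 11>9 → j++
[i=3,j=4] 11<12 → i++
[i=4,j=4] 17>12 → j++
[i=4,j=5] 17<19 → i++
[i=5,j=5] 24>19 → j++
[i=5,j=6] 24>22 → j++
[i=5,j=7] 24==24 emit → i++,j++

intersection = [8, 24]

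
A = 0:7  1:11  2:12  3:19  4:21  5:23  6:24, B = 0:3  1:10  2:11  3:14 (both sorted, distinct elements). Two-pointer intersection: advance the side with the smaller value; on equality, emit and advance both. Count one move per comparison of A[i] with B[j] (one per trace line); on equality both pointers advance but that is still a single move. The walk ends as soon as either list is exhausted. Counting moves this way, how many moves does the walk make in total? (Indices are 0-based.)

[i=0,j=0] 7>3 → j++
[i=0,j=1] 7<10 → i++
[i=1,j=1] 11>10 → j++
[i=1,j=2] 11==11 emit → i++,j++
[i=2,j=3] 12<14 → i++
[i=3,j=3] 19>14 → j++

6 moves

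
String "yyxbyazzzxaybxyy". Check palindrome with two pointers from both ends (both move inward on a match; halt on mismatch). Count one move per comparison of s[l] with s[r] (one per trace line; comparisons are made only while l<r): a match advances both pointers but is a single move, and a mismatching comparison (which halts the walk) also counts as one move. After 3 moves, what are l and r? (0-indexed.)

l=3, r=12

[0,15] 'y'=='y' → l++,r--
[1,14] 'y'=='y' → l++,r--
[2,13] 'x'=='x' → l++,r--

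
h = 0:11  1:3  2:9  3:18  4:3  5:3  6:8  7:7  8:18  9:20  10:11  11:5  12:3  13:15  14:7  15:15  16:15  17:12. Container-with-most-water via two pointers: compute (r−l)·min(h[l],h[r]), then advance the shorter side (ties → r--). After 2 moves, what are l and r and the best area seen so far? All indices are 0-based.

l=2, r=17, best area=187

l=0 r=17: min(11,12)*17=187 best=187 *, l++
l=1 r=17: min(3,12)*16=48 best=187, l++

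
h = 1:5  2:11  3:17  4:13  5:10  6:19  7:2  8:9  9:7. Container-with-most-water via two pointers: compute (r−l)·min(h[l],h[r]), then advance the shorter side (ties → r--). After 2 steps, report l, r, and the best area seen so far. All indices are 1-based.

l=2, r=8, best area=49

[1,9] min(5,7)*8=40 best=40 * → l++
[2,9] min(11,7)*7=49 best=49 * → r--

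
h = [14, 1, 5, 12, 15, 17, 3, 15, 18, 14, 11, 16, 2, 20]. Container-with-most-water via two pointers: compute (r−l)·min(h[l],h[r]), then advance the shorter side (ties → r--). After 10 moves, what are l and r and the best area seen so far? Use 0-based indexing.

l=10, r=13, best area=182

[0,13] min(14,20)*13=182 best=182 * → l++
[1,13] min(1,20)*12=12 best=182 → l++
[2,13] min(5,20)*11=55 best=182 → l++
[3,13] min(12,20)*10=120 best=182 → l++
[4,13] min(15,20)*9=135 best=182 → l++
[5,13] min(17,20)*8=136 best=182 → l++
[6,13] min(3,20)*7=21 best=182 → l++
[7,13] min(15,20)*6=90 best=182 → l++
[8,13] min(18,20)*5=90 best=182 → l++
[9,13] min(14,20)*4=56 best=182 → l++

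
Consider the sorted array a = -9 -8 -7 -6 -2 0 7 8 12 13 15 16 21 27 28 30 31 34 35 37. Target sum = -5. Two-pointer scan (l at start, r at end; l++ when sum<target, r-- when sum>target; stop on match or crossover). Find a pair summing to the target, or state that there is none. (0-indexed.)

[0,19] -9+37=28 >-5 → r--
[0,18] -9+35=26 >-5 → r--
[0,17] -9+34=25 >-5 → r--
[0,16] -9+31=22 >-5 → r--
[0,15] -9+30=21 >-5 → r--
[0,14] -9+28=19 >-5 → r--
[0,13] -9+27=18 >-5 → r--
[0,12] -9+21=12 >-5 → r--
[0,11] -9+16=7 >-5 → r--
[0,10] -9+15=6 >-5 → r--
[0,9] -9+13=4 >-5 → r--
[0,8] -9+12=3 >-5 → r--
[0,7] -9+8=-1 >-5 → r--
[0,6] -9+7=-2 >-5 → r--
[0,5] -9+0=-9 <-5 → l++
[1,5] -8+0=-8 <-5 → l++
[2,5] -7+0=-7 <-5 → l++
[3,5] -6+0=-6 <-5 → l++
[4,5] -2+0=-2 >-5 → r--

no pair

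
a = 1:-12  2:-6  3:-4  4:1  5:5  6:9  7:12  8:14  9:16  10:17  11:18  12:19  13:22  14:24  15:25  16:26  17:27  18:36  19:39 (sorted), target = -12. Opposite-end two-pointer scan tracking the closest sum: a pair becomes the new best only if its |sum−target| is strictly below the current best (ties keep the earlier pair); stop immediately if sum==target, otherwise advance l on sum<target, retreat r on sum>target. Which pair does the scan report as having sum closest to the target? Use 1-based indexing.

pair (-12, 1) with sum -11 (|Δ|=1)

l=1 r=19: -12+39=27 d=39 *, r--
l=1 r=18: -12+36=24 d=36 *, r--
l=1 r=17: -12+27=15 d=27 *, r--
l=1 r=16: -12+26=14 d=26 *, r--
l=1 r=15: -12+25=13 d=25 *, r--
l=1 r=14: -12+24=12 d=24 *, r--
l=1 r=13: -12+22=10 d=22 *, r--
l=1 r=12: -12+19=7 d=19 *, r--
l=1 r=11: -12+18=6 d=18 *, r--
l=1 r=10: -12+17=5 d=17 *, r--
l=1 r=9: -12+16=4 d=16 *, r--
l=1 r=8: -12+14=2 d=14 *, r--
l=1 r=7: -12+12=0 d=12 *, r--
l=1 r=6: -12+9=-3 d=9 *, r--
l=1 r=5: -12+5=-7 d=5 *, r--
l=1 r=4: -12+1=-11 d=1 *, r--
l=1 r=3: -12+-4=-16 d=4, l++
l=2 r=3: -6+-4=-10 d=2, r--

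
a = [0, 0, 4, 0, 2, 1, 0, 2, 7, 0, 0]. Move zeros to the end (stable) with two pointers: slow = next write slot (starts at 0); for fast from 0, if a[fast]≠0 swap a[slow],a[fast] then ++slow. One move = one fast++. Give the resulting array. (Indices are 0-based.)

slow=0 fast=0: a[fast]=0, fast++
slow=0 fast=1: a[fast]=0, fast++
slow=0 fast=2: a[fast]=4≠0 swap→a[0]=4, slow++,fast++
slow=1 fast=3: a[fast]=0, fast++
slow=1 fast=4: a[fast]=2≠0 swap→a[1]=2, slow++,fast++
slow=2 fast=5: a[fast]=1≠0 swap→a[2]=1, slow++,fast++
slow=3 fast=6: a[fast]=0, fast++
slow=3 fast=7: a[fast]=2≠0 swap→a[3]=2, slow++,fast++
slow=4 fast=8: a[fast]=7≠0 swap→a[4]=7, slow++,fast++
slow=5 fast=9: a[fast]=0, fast++
slow=5 fast=10: a[fast]=0, fast++

[4, 2, 1, 2, 7, 0, 0, 0, 0, 0, 0]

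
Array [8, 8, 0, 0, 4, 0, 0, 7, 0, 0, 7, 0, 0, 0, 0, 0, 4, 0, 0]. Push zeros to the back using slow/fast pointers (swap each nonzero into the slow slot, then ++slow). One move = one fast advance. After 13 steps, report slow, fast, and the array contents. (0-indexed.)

slow=5, fast=13, a=[8, 8, 4, 7, 7, 0, 0, 0, 0, 0, 0, 0, 0, 0, 0, 0, 4, 0, 0]

(s=0,f=0) a[fast]=8≠0 swap→a[0]=8 → slow++,fast++
(s=1,f=1) a[fast]=8≠0 swap→a[1]=8 → slow++,fast++
(s=2,f=2) a[fast]=0 → fast++
(s=2,f=3) a[fast]=0 → fast++
(s=2,f=4) a[fast]=4≠0 swap→a[2]=4 → slow++,fast++
(s=3,f=5) a[fast]=0 → fast++
(s=3,f=6) a[fast]=0 → fast++
(s=3,f=7) a[fast]=7≠0 swap→a[3]=7 → slow++,fast++
(s=4,f=8) a[fast]=0 → fast++
(s=4,f=9) a[fast]=0 → fast++
(s=4,f=10) a[fast]=7≠0 swap→a[4]=7 → slow++,fast++
(s=5,f=11) a[fast]=0 → fast++
(s=5,f=12) a[fast]=0 → fast++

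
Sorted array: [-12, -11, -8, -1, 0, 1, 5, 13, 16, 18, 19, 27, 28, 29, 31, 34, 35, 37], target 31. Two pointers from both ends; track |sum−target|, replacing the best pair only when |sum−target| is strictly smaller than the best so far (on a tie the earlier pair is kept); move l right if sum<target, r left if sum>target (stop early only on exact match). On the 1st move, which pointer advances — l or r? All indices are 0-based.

l=0 r=17: -12+37=25 d=6 *, l++

l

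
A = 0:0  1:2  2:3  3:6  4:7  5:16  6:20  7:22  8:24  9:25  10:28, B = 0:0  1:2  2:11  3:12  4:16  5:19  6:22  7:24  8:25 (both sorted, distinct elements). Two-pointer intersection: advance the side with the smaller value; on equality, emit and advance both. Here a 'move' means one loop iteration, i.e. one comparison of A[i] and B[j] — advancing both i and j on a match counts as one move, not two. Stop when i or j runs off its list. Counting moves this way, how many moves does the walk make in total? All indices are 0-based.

13 moves

[i=0,j=0] 0==0 emit → i++,j++
[i=1,j=1] 2==2 emit → i++,j++
[i=2,j=2] 3<11 → i++
[i=3,j=2] 6<11 → i++
[i=4,j=2] 7<11 → i++
[i=5,j=2] 16>11 → j++
[i=5,j=3] 16>12 → j++
[i=5,j=4] 16==16 emit → i++,j++
[i=6,j=5] 20>19 → j++
[i=6,j=6] 20<22 → i++
[i=7,j=6] 22==22 emit → i++,j++
[i=8,j=7] 24==24 emit → i++,j++
[i=9,j=8] 25==25 emit → i++,j++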